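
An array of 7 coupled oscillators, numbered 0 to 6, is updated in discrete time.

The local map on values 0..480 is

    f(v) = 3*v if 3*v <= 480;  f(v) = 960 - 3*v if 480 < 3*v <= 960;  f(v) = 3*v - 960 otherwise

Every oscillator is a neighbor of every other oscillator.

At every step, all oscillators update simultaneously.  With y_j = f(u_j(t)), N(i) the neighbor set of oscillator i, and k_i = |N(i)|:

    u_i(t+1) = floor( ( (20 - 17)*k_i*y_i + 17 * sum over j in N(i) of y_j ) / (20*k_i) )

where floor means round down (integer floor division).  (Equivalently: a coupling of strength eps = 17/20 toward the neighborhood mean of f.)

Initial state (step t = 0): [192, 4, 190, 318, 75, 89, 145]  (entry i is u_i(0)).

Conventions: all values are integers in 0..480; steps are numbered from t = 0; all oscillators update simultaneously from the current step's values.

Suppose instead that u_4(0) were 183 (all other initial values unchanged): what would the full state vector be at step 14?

Simulating step by step:
t=0: [192, 4, 190, 318, 183, 89, 145]
t=1: [273, 269, 273, 269, 273, 272, 273]
t=2: [144, 144, 144, 144, 144, 144, 144]
t=3: [432, 432, 432, 432, 432, 432, 432]
t=4: [336, 336, 336, 336, 336, 336, 336]
t=5: [48, 48, 48, 48, 48, 48, 48]
t=6: [144, 144, 144, 144, 144, 144, 144]
t=7: [432, 432, 432, 432, 432, 432, 432]
t=8: [336, 336, 336, 336, 336, 336, 336]
t=9: [48, 48, 48, 48, 48, 48, 48]
t=10: [144, 144, 144, 144, 144, 144, 144]
t=11: [432, 432, 432, 432, 432, 432, 432]
t=12: [336, 336, 336, 336, 336, 336, 336]
t=13: [48, 48, 48, 48, 48, 48, 48]
t=14: [144, 144, 144, 144, 144, 144, 144]

Answer: [144, 144, 144, 144, 144, 144, 144]
Key observation: This trace re-runs the system from the modified initial state.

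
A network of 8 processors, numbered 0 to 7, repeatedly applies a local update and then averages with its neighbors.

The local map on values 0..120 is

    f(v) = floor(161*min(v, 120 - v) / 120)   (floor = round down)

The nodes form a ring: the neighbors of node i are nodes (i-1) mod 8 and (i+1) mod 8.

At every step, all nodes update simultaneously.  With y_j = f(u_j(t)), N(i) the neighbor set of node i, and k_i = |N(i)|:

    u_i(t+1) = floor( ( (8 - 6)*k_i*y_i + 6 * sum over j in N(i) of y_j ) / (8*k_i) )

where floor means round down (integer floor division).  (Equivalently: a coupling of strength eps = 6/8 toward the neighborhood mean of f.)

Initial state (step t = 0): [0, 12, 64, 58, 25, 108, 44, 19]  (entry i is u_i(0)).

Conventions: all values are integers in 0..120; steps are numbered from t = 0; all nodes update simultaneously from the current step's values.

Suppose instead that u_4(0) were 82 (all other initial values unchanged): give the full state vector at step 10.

Simulating step by step:
t=0: [0, 12, 64, 58, 82, 108, 44, 19]
t=1: [15, 32, 53, 66, 47, 44, 30, 28]
t=2: [34, 44, 60, 68, 64, 53, 46, 31]
t=3: [48, 61, 68, 75, 71, 68, 57, 50]
t=4: [70, 69, 69, 65, 64, 70, 70, 69]
t=5: [67, 67, 69, 71, 71, 70, 67, 67]
t=6: [71, 69, 68, 66, 65, 67, 69, 71]
t=7: [66, 67, 69, 71, 71, 70, 68, 66]
t=8: [71, 70, 68, 66, 65, 67, 69, 70]
t=9: [66, 67, 69, 71, 71, 70, 68, 66]
t=10: [71, 70, 68, 66, 65, 67, 69, 70]

Answer: [71, 70, 68, 66, 65, 67, 69, 70]
Key observation: This trace re-runs the system from the modified initial state.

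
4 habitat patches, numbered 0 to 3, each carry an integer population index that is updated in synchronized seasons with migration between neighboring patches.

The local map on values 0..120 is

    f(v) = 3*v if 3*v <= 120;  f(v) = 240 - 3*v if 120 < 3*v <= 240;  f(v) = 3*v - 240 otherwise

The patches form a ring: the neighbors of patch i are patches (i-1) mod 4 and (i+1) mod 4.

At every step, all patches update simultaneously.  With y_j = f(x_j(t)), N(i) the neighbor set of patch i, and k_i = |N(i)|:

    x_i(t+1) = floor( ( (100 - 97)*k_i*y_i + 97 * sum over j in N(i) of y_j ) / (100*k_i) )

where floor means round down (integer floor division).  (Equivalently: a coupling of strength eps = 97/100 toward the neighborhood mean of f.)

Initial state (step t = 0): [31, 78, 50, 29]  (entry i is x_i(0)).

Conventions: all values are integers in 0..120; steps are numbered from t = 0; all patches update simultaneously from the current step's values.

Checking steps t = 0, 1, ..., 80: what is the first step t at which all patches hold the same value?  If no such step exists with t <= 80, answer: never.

Simulating step by step:
t=0: [31, 78, 50, 29]  (not all equal)
t=1: [47, 88, 47, 91]  (not all equal)
t=2: [30, 96, 30, 97]  (not all equal)
t=3: [50, 88, 50, 88]  (not all equal)
t=4: [25, 88, 25, 88]  (not all equal)
t=5: [25, 73, 25, 73]  (not all equal)
t=6: [22, 73, 22, 73]  (not all equal)
t=7: [22, 64, 22, 64]  (not all equal)
t=8: [48, 65, 48, 65]  (not all equal)
t=9: [46, 94, 46, 94]  (not all equal)
t=10: [43, 100, 43, 100]  (not all equal)
t=11: [61, 109, 61, 109]  (not all equal)
t=12: [86, 57, 86, 57]  (not all equal)
t=13: [67, 19, 67, 19]  (not all equal)
t=14: [56, 39, 56, 39]  (not all equal)
t=15: [115, 73, 115, 73]  (not all equal)
t=16: [23, 102, 23, 102]  (not all equal)
t=17: [66, 68, 66, 68]  (not all equal)
t=18: [36, 41, 36, 41]  (not all equal)
t=19: [116, 108, 116, 108]  (not all equal)
t=20: [84, 107, 84, 107]  (not all equal)
t=21: [78, 14, 78, 14]  (not all equal)
t=22: [40, 7, 40, 7]  (not all equal)
t=23: [23, 117, 23, 117]  (not all equal)
t=24: [109, 70, 109, 70]  (not all equal)
t=25: [31, 85, 31, 85]  (not all equal)
t=26: [17, 90, 17, 90]  (not all equal)
t=27: [30, 50, 30, 50]  (not all equal)
t=28: [90, 90, 90, 90]  (all equal)

Answer: 28
Key observation: Synchronization is absorbing here: once all patches are equal they stay equal, and step 28 is the first all-equal step.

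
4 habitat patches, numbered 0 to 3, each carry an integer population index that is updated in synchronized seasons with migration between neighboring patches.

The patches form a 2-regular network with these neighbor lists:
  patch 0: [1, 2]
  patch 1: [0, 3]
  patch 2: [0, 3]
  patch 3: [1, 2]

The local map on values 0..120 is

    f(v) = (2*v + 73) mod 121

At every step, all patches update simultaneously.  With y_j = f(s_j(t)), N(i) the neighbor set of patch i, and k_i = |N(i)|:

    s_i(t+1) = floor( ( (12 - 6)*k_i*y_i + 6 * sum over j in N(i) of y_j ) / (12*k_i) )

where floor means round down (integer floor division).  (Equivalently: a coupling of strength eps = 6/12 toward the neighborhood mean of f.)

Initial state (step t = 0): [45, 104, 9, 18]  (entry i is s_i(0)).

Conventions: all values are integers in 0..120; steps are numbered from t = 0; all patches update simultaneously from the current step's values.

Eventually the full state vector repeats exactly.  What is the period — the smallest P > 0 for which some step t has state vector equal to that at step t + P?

Answer: 15
Key observation: The state at step 18, [46, 49, 75, 78], reappears at step 33 — and no state repeats earlier — so the cycle the system enters has period 15.

Derivation:
t=0: [45, 104, 9, 18]
t=1: [53, 57, 83, 87]
t=2: [75, 48, 74, 48]
t=3: [88, 61, 87, 61]
t=4: [23, 57, 22, 56]
t=5: [105, 78, 104, 77]
t=6: [57, 90, 56, 89]
t=7: [51, 24, 50, 23]
t=8: [40, 43, 69, 72]
t=9: [48, 51, 77, 80]
t=10: [64, 67, 93, 96]
t=11: [65, 68, 34, 37]
t=12: [68, 71, 37, 40]
t=13: [74, 77, 43, 46]
t=14: [86, 89, 55, 58]
t=15: [19, 22, 48, 51]
t=16: [96, 99, 65, 68]
t=17: [39, 42, 68, 71]
t=18: [46, 49, 75, 78]
t=19: [60, 63, 89, 92]
t=20: [57, 60, 26, 29]
t=21: [52, 55, 21, 24]
t=22: [72, 45, 71, 44]
t=23: [82, 55, 81, 54]
t=24: [102, 75, 101, 74]
t=25: [51, 84, 50, 83]
t=26: [70, 103, 69, 102]
t=27: [77, 50, 76, 49]
t=28: [92, 65, 91, 64]
t=29: [31, 64, 30, 63]
t=30: [30, 63, 29, 62]
t=31: [28, 61, 27, 60]
t=32: [24, 57, 23, 56]
t=33: [46, 49, 75, 78]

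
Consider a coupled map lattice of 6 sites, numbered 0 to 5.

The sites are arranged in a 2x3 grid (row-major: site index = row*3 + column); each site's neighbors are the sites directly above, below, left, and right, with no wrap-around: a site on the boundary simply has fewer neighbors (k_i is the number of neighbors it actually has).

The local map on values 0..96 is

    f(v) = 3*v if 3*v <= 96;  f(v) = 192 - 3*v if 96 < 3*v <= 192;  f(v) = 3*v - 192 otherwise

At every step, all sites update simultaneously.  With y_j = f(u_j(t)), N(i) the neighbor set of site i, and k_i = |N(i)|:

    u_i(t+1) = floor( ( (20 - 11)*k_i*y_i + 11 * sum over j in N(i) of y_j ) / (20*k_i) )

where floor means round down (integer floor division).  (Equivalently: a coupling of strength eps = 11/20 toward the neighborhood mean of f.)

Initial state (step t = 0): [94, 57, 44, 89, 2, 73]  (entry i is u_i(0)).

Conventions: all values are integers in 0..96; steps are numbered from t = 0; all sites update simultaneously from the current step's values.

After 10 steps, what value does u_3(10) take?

Simulating step by step:
t=0: [94, 57, 44, 89, 2, 73]
t=1: [66, 38, 40, 60, 25, 30]
t=2: [27, 63, 78, 27, 66, 80]
t=3: [59, 25, 32, 60, 26, 34]
t=4: [30, 68, 88, 30, 67, 88]
t=5: [68, 36, 55, 67, 35, 54]
t=6: [30, 60, 43, 31, 61, 44]
t=7: [69, 35, 48, 69, 34, 46]
t=8: [34, 67, 60, 35, 69, 62]
t=9: [66, 25, 9, 68, 25, 10]
t=10: [26, 53, 41, 27, 55, 41]

Answer: u_3(10) = 27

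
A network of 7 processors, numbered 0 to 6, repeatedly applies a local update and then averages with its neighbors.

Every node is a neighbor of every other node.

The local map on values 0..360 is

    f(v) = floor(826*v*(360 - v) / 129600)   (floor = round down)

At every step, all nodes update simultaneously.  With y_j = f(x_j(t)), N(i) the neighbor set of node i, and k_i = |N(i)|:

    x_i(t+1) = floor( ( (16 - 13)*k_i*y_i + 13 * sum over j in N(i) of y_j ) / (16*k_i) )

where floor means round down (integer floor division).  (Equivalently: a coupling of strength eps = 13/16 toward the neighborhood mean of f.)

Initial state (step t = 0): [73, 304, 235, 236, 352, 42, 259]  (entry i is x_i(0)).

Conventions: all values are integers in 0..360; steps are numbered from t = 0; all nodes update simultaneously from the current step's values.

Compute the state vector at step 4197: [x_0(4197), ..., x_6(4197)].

Simulating step by step:
t=0: [73, 304, 235, 236, 352, 42, 259]
t=1: [126, 125, 129, 129, 120, 123, 128]
t=2: [187, 187, 187, 187, 186, 186, 187]
t=3: [206, 206, 206, 206, 206, 206, 206]
t=4: [202, 202, 202, 202, 202, 202, 202]
t=5: [203, 203, 203, 203, 203, 203, 203]
t=6: [203, 203, 203, 203, 203, 203, 203]

Answer: [203, 203, 203, 203, 203, 203, 203]
Key observation: The state at step 5, [203, 203, 203, 203, 203, 203, 203], reappears at step 6: the system is in a cycle of period 1 from step 5 on.  Therefore the state at step 4197 equals the state at step 5 + ((4197 - 5) mod 1) = 5, which is [203, 203, 203, 203, 203, 203, 203].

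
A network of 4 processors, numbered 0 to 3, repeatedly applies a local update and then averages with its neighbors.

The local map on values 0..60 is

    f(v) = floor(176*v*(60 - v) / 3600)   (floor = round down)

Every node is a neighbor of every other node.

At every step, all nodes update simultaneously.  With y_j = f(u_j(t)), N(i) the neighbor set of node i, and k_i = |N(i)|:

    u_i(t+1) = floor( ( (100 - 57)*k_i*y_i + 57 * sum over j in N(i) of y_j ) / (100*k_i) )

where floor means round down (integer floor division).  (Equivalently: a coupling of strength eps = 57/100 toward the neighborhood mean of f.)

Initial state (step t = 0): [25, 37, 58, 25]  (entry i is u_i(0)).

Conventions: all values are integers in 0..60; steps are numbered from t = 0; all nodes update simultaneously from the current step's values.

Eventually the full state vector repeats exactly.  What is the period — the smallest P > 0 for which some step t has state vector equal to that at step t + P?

Simulating step by step:
t=0: [25, 37, 58, 25]
t=1: [34, 34, 25, 34]
t=2: [42, 42, 42, 42]
t=3: [36, 36, 36, 36]
t=4: [42, 42, 42, 42]

Answer: 2
Key observation: The state at step 2, [42, 42, 42, 42], reappears at step 4 — and no state repeats earlier — so the cycle the system enters has period 2.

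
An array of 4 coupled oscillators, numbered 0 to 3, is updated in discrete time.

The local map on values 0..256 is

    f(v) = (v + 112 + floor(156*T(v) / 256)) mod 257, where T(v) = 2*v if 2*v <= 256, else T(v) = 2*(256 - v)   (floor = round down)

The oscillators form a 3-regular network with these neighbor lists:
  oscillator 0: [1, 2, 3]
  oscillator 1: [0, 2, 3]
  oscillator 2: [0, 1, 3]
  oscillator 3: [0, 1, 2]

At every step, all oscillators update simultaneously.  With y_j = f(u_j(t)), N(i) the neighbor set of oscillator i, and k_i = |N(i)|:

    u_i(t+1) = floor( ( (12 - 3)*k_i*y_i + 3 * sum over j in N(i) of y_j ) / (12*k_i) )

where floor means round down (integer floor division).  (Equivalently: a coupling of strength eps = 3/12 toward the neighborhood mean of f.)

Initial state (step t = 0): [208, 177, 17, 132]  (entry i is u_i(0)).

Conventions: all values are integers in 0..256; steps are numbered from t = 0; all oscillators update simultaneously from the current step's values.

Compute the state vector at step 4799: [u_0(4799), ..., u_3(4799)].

Simulating step by step:
t=0: [208, 177, 17, 132]
t=1: [125, 130, 144, 136]
t=2: [133, 137, 135, 136]
t=3: [137, 137, 137, 137]
t=4: [137, 137, 137, 137]

Answer: [137, 137, 137, 137]
Key observation: The state at step 3, [137, 137, 137, 137], reappears at step 4: the system is in a cycle of period 1 from step 3 on.  Therefore the state at step 4799 equals the state at step 3 + ((4799 - 3) mod 1) = 3, which is [137, 137, 137, 137].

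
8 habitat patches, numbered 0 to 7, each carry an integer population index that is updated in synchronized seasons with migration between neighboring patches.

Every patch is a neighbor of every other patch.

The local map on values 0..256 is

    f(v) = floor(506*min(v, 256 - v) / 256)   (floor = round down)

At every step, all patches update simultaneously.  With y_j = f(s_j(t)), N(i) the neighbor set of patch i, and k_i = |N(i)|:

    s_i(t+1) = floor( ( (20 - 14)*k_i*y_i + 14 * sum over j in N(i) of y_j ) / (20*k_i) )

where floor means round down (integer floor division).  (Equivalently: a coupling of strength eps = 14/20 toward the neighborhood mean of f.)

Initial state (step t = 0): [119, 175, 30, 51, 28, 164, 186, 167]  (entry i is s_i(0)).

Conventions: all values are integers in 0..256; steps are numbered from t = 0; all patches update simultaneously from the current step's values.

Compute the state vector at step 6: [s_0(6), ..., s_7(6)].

Answer: [76, 76, 76, 76, 76, 76, 76, 76]

Derivation:
t=0: [119, 175, 30, 51, 28, 164, 186, 167]
t=1: [157, 142, 122, 130, 121, 146, 137, 145]
t=2: [221, 227, 230, 231, 229, 225, 229, 225]
t=3: [59, 56, 55, 55, 56, 57, 56, 57]
t=4: [111, 110, 110, 110, 110, 111, 110, 111]
t=5: [218, 217, 217, 217, 217, 218, 217, 218]
t=6: [76, 76, 76, 76, 76, 76, 76, 76]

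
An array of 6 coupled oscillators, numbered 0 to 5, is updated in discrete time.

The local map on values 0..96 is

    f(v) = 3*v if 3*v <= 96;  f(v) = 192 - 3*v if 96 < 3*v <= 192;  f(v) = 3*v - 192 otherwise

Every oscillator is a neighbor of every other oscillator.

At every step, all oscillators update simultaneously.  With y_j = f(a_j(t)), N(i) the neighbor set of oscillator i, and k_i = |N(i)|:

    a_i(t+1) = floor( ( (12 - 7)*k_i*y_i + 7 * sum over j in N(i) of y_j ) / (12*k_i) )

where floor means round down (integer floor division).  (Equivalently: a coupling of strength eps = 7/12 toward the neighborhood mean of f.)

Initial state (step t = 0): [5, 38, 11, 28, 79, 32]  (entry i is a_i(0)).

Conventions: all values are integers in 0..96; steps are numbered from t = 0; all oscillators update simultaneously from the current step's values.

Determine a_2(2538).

Answer: a_2(2538) = 72
Key observation: The state at step 23, [24, 24, 24, 25, 25, 24], reappears at step 25: the system is in a cycle of period 2 from step 23 on.  Therefore the state at step 2538 equals the state at step 23 + ((2538 - 23) mod 2) = 24, which is [72, 72, 72, 73, 73, 72].

Derivation:
t=0: [5, 38, 11, 28, 79, 32]
t=1: [45, 64, 50, 66, 54, 69]
t=2: [34, 17, 30, 19, 26, 22]
t=3: [77, 65, 77, 67, 73, 70]
t=4: [27, 16, 27, 18, 23, 21]
t=5: [70, 60, 70, 62, 66, 65]
t=6: [12, 10, 12, 9, 9, 8]
t=7: [31, 30, 31, 29, 29, 28]
t=8: [90, 89, 90, 88, 88, 87]
t=9: [75, 74, 75, 73, 73, 72]
t=10: [30, 29, 30, 28, 28, 27]
t=11: [87, 86, 87, 85, 85, 84]
t=12: [66, 65, 66, 64, 64, 63]
t=13: [3, 3, 3, 2, 2, 3]
t=14: [8, 8, 8, 7, 7, 8]
t=15: [23, 23, 23, 22, 22, 23]
t=16: [68, 68, 68, 67, 67, 68]
t=17: [11, 11, 11, 10, 10, 11]
t=18: [32, 32, 32, 31, 31, 32]
t=19: [95, 95, 95, 94, 94, 95]
t=20: [92, 92, 92, 91, 91, 92]
t=21: [83, 83, 83, 82, 82, 83]
t=22: [56, 56, 56, 55, 55, 56]
t=23: [24, 24, 24, 25, 25, 24]
t=24: [72, 72, 72, 73, 73, 72]
t=25: [24, 24, 24, 25, 25, 24]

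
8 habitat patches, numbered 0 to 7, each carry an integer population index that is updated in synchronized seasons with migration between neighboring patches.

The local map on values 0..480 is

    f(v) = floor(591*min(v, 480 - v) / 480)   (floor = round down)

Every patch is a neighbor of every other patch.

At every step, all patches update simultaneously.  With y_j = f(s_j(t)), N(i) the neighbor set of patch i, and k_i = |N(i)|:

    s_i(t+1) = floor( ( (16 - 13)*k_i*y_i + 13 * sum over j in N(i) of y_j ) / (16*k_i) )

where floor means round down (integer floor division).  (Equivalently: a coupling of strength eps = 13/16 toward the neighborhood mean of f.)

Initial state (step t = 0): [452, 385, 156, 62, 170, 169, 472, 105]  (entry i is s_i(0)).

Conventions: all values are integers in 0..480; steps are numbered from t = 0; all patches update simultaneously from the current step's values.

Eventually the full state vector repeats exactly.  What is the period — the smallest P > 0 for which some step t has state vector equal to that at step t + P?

Simulating step by step:
t=0: [452, 385, 156, 62, 170, 169, 472, 105]
t=1: [115, 121, 126, 118, 127, 127, 113, 122]
t=2: [148, 148, 149, 148, 149, 149, 148, 148]
t=3: [182, 182, 182, 182, 182, 182, 182, 182]
t=4: [224, 224, 224, 224, 224, 224, 224, 224]
t=5: [275, 275, 275, 275, 275, 275, 275, 275]
t=6: [252, 252, 252, 252, 252, 252, 252, 252]
t=7: [280, 280, 280, 280, 280, 280, 280, 280]
t=8: [246, 246, 246, 246, 246, 246, 246, 246]
t=9: [288, 288, 288, 288, 288, 288, 288, 288]
t=10: [236, 236, 236, 236, 236, 236, 236, 236]
t=11: [290, 290, 290, 290, 290, 290, 290, 290]
t=12: [233, 233, 233, 233, 233, 233, 233, 233]
t=13: [286, 286, 286, 286, 286, 286, 286, 286]
t=14: [238, 238, 238, 238, 238, 238, 238, 238]
t=15: [293, 293, 293, 293, 293, 293, 293, 293]
t=16: [230, 230, 230, 230, 230, 230, 230, 230]
t=17: [283, 283, 283, 283, 283, 283, 283, 283]
t=18: [242, 242, 242, 242, 242, 242, 242, 242]
t=19: [293, 293, 293, 293, 293, 293, 293, 293]

Answer: 4
Key observation: The state at step 15, [293, 293, 293, 293, 293, 293, 293, 293], reappears at step 19 — and no state repeats earlier — so the cycle the system enters has period 4.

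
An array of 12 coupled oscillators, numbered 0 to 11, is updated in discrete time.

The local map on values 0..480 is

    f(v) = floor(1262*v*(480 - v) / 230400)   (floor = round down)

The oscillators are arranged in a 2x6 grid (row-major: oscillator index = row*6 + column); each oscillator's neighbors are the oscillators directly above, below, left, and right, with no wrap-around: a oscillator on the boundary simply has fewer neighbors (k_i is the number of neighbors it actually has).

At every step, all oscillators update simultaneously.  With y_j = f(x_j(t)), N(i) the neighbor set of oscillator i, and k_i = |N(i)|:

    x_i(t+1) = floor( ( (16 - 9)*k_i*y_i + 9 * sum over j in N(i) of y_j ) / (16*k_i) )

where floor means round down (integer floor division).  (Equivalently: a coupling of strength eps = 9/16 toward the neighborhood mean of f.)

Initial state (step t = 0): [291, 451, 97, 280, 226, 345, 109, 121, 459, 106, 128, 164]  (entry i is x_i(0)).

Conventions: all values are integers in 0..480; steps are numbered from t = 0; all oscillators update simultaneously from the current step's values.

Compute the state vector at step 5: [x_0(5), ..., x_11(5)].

Answer: [297, 297, 297, 296, 295, 294, 297, 297, 297, 296, 295, 294]

Derivation:
t=0: [291, 451, 97, 280, 226, 345, 109, 121, 459, 106, 128, 164]
t=1: [213, 170, 169, 271, 288, 279, 248, 168, 145, 208, 260, 264]
t=2: [305, 291, 287, 304, 306, 307, 306, 288, 281, 301, 310, 310]
t=3: [294, 299, 301, 294, 290, 289, 294, 300, 302, 295, 289, 288]
t=4: [298, 296, 295, 298, 301, 301, 297, 295, 295, 298, 301, 302]
t=5: [297, 297, 297, 296, 295, 294, 297, 297, 297, 296, 295, 294]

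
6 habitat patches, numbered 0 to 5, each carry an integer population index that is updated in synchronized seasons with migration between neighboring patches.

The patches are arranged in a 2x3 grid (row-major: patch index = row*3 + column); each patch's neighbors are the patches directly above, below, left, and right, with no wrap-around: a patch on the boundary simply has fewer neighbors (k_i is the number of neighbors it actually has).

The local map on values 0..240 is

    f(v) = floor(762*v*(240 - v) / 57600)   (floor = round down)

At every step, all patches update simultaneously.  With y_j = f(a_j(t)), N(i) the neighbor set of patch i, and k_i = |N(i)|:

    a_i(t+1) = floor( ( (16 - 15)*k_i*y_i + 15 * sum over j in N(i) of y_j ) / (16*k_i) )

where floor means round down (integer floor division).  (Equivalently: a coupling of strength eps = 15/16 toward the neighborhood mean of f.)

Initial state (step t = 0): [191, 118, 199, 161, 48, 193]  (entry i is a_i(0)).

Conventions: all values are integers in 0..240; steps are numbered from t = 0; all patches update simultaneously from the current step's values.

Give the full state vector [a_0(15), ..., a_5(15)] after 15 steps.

Simulating step by step:
t=0: [191, 118, 199, 161, 48, 193]
t=1: [175, 121, 152, 124, 156, 114]
t=2: [187, 167, 189, 163, 188, 175]
t=3: [161, 131, 153, 132, 157, 129]
t=4: [186, 173, 187, 171, 187, 174]
t=5: [153, 132, 150, 133, 151, 132]
t=6: [187, 177, 187, 177, 187, 178]
t=7: [146, 132, 145, 132, 145, 131]
t=8: [187, 182, 187, 181, 187, 182]
t=9: [139, 131, 138, 131, 139, 131]
t=10: [187, 185, 187, 185, 187, 185]
t=11: [133, 131, 133, 131, 133, 131]
t=12: [188, 188, 188, 188, 188, 188]
t=13: [129, 129, 129, 129, 129, 129]
t=14: [189, 189, 189, 189, 189, 189]
t=15: [127, 127, 127, 127, 127, 127]

Answer: [127, 127, 127, 127, 127, 127]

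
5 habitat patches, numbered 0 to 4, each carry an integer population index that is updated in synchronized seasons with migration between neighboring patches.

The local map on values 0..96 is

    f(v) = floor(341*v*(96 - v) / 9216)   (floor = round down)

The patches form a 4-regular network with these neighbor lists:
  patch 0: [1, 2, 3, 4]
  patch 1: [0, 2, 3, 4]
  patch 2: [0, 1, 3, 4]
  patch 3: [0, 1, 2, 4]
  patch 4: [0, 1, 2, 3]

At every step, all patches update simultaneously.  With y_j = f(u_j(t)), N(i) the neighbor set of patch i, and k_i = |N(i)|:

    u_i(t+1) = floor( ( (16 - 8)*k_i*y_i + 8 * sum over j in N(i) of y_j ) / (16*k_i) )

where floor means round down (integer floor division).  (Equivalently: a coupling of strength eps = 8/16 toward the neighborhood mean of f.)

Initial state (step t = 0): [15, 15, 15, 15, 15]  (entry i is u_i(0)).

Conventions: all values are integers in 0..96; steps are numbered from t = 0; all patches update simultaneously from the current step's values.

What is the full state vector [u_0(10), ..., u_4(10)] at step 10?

Answer: [83, 83, 83, 83, 83]

Derivation:
t=0: [15, 15, 15, 15, 15]
t=1: [44, 44, 44, 44, 44]
t=2: [84, 84, 84, 84, 84]
t=3: [37, 37, 37, 37, 37]
t=4: [80, 80, 80, 80, 80]
t=5: [47, 47, 47, 47, 47]
t=6: [85, 85, 85, 85, 85]
t=7: [34, 34, 34, 34, 34]
t=8: [77, 77, 77, 77, 77]
t=9: [54, 54, 54, 54, 54]
t=10: [83, 83, 83, 83, 83]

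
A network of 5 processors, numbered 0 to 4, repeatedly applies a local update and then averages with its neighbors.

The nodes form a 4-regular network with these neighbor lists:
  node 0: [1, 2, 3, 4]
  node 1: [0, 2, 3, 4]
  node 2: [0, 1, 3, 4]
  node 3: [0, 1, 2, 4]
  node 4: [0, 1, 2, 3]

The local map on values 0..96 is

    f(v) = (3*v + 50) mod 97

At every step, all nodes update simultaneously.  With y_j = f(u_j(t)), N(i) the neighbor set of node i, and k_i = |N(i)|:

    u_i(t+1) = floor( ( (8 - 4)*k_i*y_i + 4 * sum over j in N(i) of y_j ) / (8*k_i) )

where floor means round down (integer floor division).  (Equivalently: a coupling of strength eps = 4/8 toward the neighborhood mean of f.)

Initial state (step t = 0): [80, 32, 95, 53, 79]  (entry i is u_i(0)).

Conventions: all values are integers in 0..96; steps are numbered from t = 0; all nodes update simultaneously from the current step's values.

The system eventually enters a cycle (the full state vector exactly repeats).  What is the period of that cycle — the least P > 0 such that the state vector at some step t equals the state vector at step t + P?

Answer: 20
Key observation: The state at step 49, [65, 65, 65, 63, 65], reappears at step 69 — and no state repeats earlier — so the cycle the system enters has period 20.

Derivation:
t=0: [80, 32, 95, 53, 79]
t=1: [73, 55, 53, 42, 72]
t=2: [60, 40, 38, 62, 59]
t=3: [44, 58, 56, 47, 43]
t=4: [71, 50, 48, 74, 70]
t=5: [53, 29, 27, 56, 52]
t=6: [21, 30, 28, 24, 20]
t=7: [22, 32, 30, 26, 21]
t=8: [26, 38, 35, 31, 25]
t=9: [40, 53, 50, 46, 39]
t=10: [59, 37, 34, 66, 58]
t=11: [41, 53, 50, 49, 40]
t=12: [50, 27, 23, 22, 49]
t=13: [12, 23, 18, 17, 11]
t=14: [57, 33, 27, 26, 56]
t=15: [31, 40, 33, 32, 30]
t=16: [50, 60, 52, 51, 49]
t=17: [10, 21, 12, 11, 9]
t=18: [72, 48, 75, 73, 71]
t=19: [64, 37, 67, 65, 63]
t=20: [51, 57, 54, 52, 50]
t=21: [12, 19, 15, 13, 11]
t=22: [77, 49, 81, 78, 76]
t=23: [65, 34, 34, 67, 64]
t=24: [52, 53, 53, 54, 51]
t=25: [13, 14, 14, 15, 12]
t=26: [90, 91, 91, 92, 89]
t=27: [30, 31, 31, 32, 29]
t=28: [44, 45, 45, 46, 43]
t=29: [86, 87, 87, 88, 85]
t=30: [18, 19, 19, 20, 17]
t=31: [8, 9, 9, 10, 7]
t=32: [75, 76, 76, 77, 74]
t=33: [82, 83, 83, 84, 81]
t=34: [6, 7, 7, 8, 5]
t=35: [69, 70, 70, 71, 68]
t=36: [64, 65, 65, 66, 63]
t=37: [49, 50, 50, 51, 48]
t=38: [4, 5, 5, 6, 3]
t=39: [63, 64, 64, 65, 62]
t=40: [46, 47, 47, 48, 45]
t=41: [80, 81, 81, 45, 78]
t=42: [70, 35, 35, 67, 68]
t=43: [62, 59, 59, 58, 59]
t=44: [37, 33, 33, 32, 33]
t=45: [57, 53, 53, 52, 53]
t=46: [20, 16, 16, 15, 16]
t=47: [18, 14, 14, 49, 14]
t=48: [38, 70, 70, 36, 70]
t=49: [65, 65, 65, 63, 65]
t=50: [50, 50, 50, 48, 50]
t=51: [5, 5, 5, 3, 5]
t=52: [64, 64, 64, 62, 64]
t=53: [47, 47, 47, 45, 47]
t=54: [93, 93, 93, 91, 93]
t=55: [37, 37, 37, 35, 37]
t=56: [63, 63, 63, 61, 63]
t=57: [44, 44, 44, 42, 44]
t=58: [84, 84, 84, 82, 84]
t=59: [10, 10, 10, 8, 10]
t=60: [79, 79, 79, 77, 79]
t=61: [92, 92, 92, 90, 92]
t=62: [34, 34, 34, 32, 34]
t=63: [54, 54, 54, 52, 54]
t=64: [17, 17, 17, 15, 17]
t=65: [15, 15, 15, 49, 15]
t=66: [83, 83, 83, 49, 83]
t=67: [7, 7, 7, 5, 7]
t=68: [70, 70, 70, 68, 70]
t=69: [65, 65, 65, 63, 65]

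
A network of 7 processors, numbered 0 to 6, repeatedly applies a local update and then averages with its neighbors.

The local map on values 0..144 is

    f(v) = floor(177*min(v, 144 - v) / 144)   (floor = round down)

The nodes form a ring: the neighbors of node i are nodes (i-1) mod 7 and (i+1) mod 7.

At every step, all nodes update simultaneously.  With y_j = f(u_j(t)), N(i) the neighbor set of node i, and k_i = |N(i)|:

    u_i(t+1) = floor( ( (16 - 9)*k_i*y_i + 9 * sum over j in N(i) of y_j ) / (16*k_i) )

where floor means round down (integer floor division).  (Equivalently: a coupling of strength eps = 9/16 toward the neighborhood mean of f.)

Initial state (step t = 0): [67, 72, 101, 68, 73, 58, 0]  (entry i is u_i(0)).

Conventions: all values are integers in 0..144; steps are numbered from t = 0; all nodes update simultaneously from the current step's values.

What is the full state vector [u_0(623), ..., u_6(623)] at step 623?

Simulating step by step:
t=0: [67, 72, 101, 68, 73, 58, 0]
t=1: [60, 76, 70, 75, 81, 55, 43]
t=2: [69, 81, 84, 82, 76, 65, 62]
t=3: [79, 77, 74, 77, 79, 79, 79]
t=4: [79, 82, 83, 82, 79, 79, 79]
t=5: [78, 76, 75, 76, 78, 79, 79]
t=6: [81, 82, 83, 82, 81, 79, 79]
t=7: [77, 75, 75, 75, 77, 78, 78]
t=8: [82, 83, 84, 83, 82, 81, 81]
t=9: [75, 74, 73, 74, 75, 76, 76]
t=10: [84, 85, 86, 85, 84, 83, 83]
t=11: [73, 72, 71, 72, 73, 73, 73]
t=12: [87, 87, 87, 87, 87, 87, 87]
t=13: [70, 70, 70, 70, 70, 70, 70]
t=14: [86, 86, 86, 86, 86, 86, 86]
t=15: [71, 71, 71, 71, 71, 71, 71]
t=16: [87, 87, 87, 87, 87, 87, 87]

Answer: [71, 71, 71, 71, 71, 71, 71]
Key observation: The state at step 12, [87, 87, 87, 87, 87, 87, 87], reappears at step 16: the system is in a cycle of period 4 from step 12 on.  Therefore the state at step 623 equals the state at step 12 + ((623 - 12) mod 4) = 15, which is [71, 71, 71, 71, 71, 71, 71].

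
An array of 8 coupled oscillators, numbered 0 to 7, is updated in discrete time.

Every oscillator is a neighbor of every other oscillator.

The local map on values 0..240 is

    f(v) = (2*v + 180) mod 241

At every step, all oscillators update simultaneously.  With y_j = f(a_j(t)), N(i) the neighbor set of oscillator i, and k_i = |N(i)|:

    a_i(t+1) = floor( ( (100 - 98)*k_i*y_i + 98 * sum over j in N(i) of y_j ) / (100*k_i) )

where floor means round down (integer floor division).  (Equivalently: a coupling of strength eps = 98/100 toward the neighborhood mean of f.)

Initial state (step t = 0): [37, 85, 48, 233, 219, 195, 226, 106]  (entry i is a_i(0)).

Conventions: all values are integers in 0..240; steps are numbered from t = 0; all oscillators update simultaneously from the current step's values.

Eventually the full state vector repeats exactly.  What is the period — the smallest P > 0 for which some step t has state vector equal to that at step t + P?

Simulating step by step:
t=0: [37, 85, 48, 233, 219, 195, 226, 106]
t=1: [116, 105, 114, 98, 102, 107, 100, 100]
t=2: [146, 149, 147, 151, 150, 149, 150, 150]
t=3: [203, 203, 203, 231, 203, 203, 203, 203]
t=4: [111, 111, 111, 105, 111, 111, 111, 111]
t=5: [159, 159, 159, 160, 159, 159, 159, 159]
t=6: [16, 16, 16, 16, 16, 16, 16, 16]
t=7: [212, 212, 212, 212, 212, 212, 212, 212]
t=8: [122, 122, 122, 122, 122, 122, 122, 122]
t=9: [183, 183, 183, 183, 183, 183, 183, 183]
t=10: [64, 64, 64, 64, 64, 64, 64, 64]
t=11: [67, 67, 67, 67, 67, 67, 67, 67]
t=12: [73, 73, 73, 73, 73, 73, 73, 73]
t=13: [85, 85, 85, 85, 85, 85, 85, 85]
t=14: [109, 109, 109, 109, 109, 109, 109, 109]
t=15: [157, 157, 157, 157, 157, 157, 157, 157]
t=16: [12, 12, 12, 12, 12, 12, 12, 12]
t=17: [204, 204, 204, 204, 204, 204, 204, 204]
t=18: [106, 106, 106, 106, 106, 106, 106, 106]
t=19: [151, 151, 151, 151, 151, 151, 151, 151]
t=20: [0, 0, 0, 0, 0, 0, 0, 0]
t=21: [180, 180, 180, 180, 180, 180, 180, 180]
t=22: [58, 58, 58, 58, 58, 58, 58, 58]
t=23: [55, 55, 55, 55, 55, 55, 55, 55]
t=24: [49, 49, 49, 49, 49, 49, 49, 49]
t=25: [37, 37, 37, 37, 37, 37, 37, 37]
t=26: [13, 13, 13, 13, 13, 13, 13, 13]
t=27: [206, 206, 206, 206, 206, 206, 206, 206]
t=28: [110, 110, 110, 110, 110, 110, 110, 110]
t=29: [159, 159, 159, 159, 159, 159, 159, 159]
t=30: [16, 16, 16, 16, 16, 16, 16, 16]

Answer: 24
Key observation: The state at step 6, [16, 16, 16, 16, 16, 16, 16, 16], reappears at step 30 — and no state repeats earlier — so the cycle the system enters has period 24.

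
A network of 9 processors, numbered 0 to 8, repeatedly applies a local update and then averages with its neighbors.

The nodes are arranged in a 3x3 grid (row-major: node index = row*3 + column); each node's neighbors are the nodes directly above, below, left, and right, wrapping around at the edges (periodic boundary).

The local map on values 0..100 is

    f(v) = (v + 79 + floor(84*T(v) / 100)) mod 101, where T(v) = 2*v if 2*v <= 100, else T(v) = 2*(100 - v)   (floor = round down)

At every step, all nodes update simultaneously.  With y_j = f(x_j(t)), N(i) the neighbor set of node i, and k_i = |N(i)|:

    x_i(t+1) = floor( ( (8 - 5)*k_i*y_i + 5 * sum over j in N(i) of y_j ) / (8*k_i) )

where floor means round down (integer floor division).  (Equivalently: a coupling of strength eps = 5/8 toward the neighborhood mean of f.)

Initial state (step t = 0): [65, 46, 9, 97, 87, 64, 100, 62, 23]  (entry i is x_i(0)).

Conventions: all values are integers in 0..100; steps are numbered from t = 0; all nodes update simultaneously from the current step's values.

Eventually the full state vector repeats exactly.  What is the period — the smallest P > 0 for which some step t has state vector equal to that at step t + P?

Simulating step by step:
t=0: [65, 46, 9, 97, 87, 64, 100, 62, 23]
t=1: [25, 14, 7, 55, 45, 32, 48, 32, 27]
t=2: [36, 52, 63, 35, 59, 63, 27, 49, 54]
t=3: [48, 17, 15, 46, 15, 14, 43, 14, 12]
t=4: [22, 17, 15, 20, 15, 12, 39, 28, 25]
t=5: [37, 28, 24, 34, 25, 21, 56, 46, 42]
t=6: [55, 45, 55, 51, 41, 51, 39, 30, 46]
t=7: [33, 61, 20, 32, 60, 20, 42, 63, 24]
t=8: [53, 17, 33, 53, 16, 33, 60, 22, 39]
t=9: [18, 28, 52, 18, 28, 52, 22, 33, 57]
t=10: [29, 43, 18, 29, 43, 18, 32, 47, 21]
t=11: [57, 62, 42, 57, 62, 42, 46, 44, 31]
t=12: [17, 30, 58, 17, 30, 58, 26, 45, 65]
t=13: [29, 50, 15, 29, 50, 15, 40, 62, 24]
t=14: [47, 17, 26, 47, 17, 26, 55, 24, 34]
t=15: [13, 26, 39, 13, 26, 39, 20, 34, 48]
t=16: [31, 50, 53, 31, 50, 53, 26, 46, 43]
t=17: [42, 16, 30, 42, 16, 30, 51, 25, 44]
t=18: [61, 40, 62, 61, 40, 62, 53, 39, 62]
t=19: [16, 58, 15, 16, 58, 15, 17, 58, 15]
t=20: [17, 9, 16, 17, 9, 16, 18, 9, 16]
t=21: [19, 8, 17, 19, 8, 17, 20, 8, 18]
t=22: [38, 76, 36, 38, 76, 36, 40, 77, 37]
t=23: [81, 88, 78, 81, 88, 78, 83, 89, 79]
t=24: [89, 87, 90, 89, 87, 90, 89, 87, 90]
t=25: [85, 85, 84, 85, 85, 84, 85, 85, 84]
t=26: [88, 88, 88, 88, 88, 88, 88, 88, 88]
t=27: [86, 86, 86, 86, 86, 86, 86, 86, 86]
t=28: [87, 87, 87, 87, 87, 87, 87, 87, 87]
t=29: [86, 86, 86, 86, 86, 86, 86, 86, 86]

Answer: 2
Key observation: The state at step 27, [86, 86, 86, 86, 86, 86, 86, 86, 86], reappears at step 29 — and no state repeats earlier — so the cycle the system enters has period 2.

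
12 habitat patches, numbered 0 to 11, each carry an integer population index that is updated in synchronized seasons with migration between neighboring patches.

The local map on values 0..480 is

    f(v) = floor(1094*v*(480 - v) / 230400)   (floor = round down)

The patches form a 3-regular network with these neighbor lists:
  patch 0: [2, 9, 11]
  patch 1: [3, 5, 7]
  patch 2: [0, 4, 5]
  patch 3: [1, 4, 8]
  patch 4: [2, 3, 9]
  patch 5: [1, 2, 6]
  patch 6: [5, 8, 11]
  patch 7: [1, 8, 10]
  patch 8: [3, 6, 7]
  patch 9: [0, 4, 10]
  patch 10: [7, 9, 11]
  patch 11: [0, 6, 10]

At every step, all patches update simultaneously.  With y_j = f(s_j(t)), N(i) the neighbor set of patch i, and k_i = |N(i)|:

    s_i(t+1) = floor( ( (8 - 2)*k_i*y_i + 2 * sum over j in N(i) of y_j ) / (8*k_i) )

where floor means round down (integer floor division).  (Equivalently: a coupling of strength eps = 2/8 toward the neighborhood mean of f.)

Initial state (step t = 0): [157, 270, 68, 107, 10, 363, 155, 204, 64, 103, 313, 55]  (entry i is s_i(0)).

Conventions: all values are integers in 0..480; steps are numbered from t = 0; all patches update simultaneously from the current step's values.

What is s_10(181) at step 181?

Answer: s_10(181) = 269
Key observation: The state at step 6, [269, 269, 269, 269, 269, 269, 269, 269, 269, 269, 269, 269], reappears at step 7: the system is in a cycle of period 1 from step 6 on.  Therefore the state at step 181 equals the state at step 6 + ((181 - 6) mod 1) = 6, which is [269, 269, 269, 269, 269, 269, 269, 269, 269, 269, 269, 269].

Derivation:
t=0: [157, 270, 68, 107, 10, 363, 155, 204, 64, 103, 313, 55]
t=1: [215, 256, 138, 176, 58, 204, 215, 253, 152, 180, 232, 143]
t=2: [261, 270, 222, 242, 148, 264, 263, 269, 243, 246, 267, 238]
t=3: [271, 269, 267, 269, 242, 270, 270, 269, 272, 269, 270, 272]
t=4: [268, 269, 270, 269, 272, 269, 268, 268, 268, 269, 268, 268]
t=5: [269, 269, 268, 268, 268, 269, 269, 269, 269, 268, 269, 269]
t=6: [269, 269, 269, 269, 269, 269, 269, 269, 269, 269, 269, 269]
t=7: [269, 269, 269, 269, 269, 269, 269, 269, 269, 269, 269, 269]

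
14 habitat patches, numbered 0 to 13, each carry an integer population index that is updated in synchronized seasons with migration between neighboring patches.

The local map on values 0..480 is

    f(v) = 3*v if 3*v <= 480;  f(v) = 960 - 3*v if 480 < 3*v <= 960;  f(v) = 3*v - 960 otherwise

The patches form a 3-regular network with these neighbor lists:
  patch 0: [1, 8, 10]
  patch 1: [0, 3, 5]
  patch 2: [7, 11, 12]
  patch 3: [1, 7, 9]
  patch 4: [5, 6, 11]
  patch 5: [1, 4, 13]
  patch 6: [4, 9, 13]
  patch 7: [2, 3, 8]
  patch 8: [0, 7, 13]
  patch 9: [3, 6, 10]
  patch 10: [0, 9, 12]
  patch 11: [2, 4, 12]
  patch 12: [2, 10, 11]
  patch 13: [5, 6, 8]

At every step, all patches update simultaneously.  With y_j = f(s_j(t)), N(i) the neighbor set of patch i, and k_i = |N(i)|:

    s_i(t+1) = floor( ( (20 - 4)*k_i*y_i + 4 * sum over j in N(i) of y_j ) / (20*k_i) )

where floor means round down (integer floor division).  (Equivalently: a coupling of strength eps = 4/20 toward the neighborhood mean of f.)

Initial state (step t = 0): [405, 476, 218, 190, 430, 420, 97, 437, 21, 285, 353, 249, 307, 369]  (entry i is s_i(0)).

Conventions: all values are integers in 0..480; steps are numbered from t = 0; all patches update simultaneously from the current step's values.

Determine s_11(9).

Simulating step by step:
t=0: [405, 476, 218, 190, 430, 420, 97, 437, 21, 285, 353, 249, 307, 369]
t=1: [246, 437, 285, 373, 317, 303, 271, 331, 100, 136, 105, 215, 72, 161]
t=2: [242, 309, 121, 180, 41, 96, 177, 64, 288, 367, 308, 274, 221, 414]
t=3: [198, 89, 332, 360, 155, 259, 379, 212, 124, 171, 73, 162, 273, 279]
t=4: [350, 258, 91, 165, 427, 203, 210, 294, 351, 392, 238, 422, 161, 147]
t=5: [107, 209, 275, 404, 322, 344, 329, 117, 115, 242, 249, 316, 436, 404]
t=6: [316, 309, 155, 262, 12, 97, 54, 329, 337, 220, 230, 42, 302, 231]
t=7: [33, 58, 385, 163, 67, 255, 169, 67, 61, 280, 240, 137, 100, 247]
t=8: [119, 190, 216, 409, 231, 195, 398, 217, 181, 173, 226, 375, 296, 230]
t=9: [358, 378, 286, 289, 265, 361, 252, 313, 396, 405, 283, 175, 108, 284]

Answer: s_11(9) = 175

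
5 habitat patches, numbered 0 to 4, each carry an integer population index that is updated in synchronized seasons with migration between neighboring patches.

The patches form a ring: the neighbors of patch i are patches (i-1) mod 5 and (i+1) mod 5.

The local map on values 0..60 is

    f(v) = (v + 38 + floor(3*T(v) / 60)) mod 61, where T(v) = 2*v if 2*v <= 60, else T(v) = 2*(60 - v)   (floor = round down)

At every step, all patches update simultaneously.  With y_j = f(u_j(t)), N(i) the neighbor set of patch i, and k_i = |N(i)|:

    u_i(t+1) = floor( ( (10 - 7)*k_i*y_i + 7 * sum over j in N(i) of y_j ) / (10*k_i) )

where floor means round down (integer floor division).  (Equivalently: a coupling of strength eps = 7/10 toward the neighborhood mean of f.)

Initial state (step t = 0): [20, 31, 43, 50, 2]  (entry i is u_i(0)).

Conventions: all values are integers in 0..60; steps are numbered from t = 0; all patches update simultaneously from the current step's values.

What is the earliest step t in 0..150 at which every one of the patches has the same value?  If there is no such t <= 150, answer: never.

Answer: 9
Key observation: Synchronization is absorbing here: once all patches are equal they stay equal, and step 9 is the first all-equal step.

Derivation:
t=0: [20, 31, 43, 50, 2]  (not all equal)
t=1: [35, 31, 19, 29, 42]  (not all equal)
t=2: [14, 28, 23, 29, 13]  (not all equal)
t=3: [36, 21, 5, 21, 36]  (not all equal)
t=4: [9, 20, 12, 20, 9]  (not all equal)
t=5: [51, 52, 57, 52, 51]  (not all equal)
t=6: [28, 30, 30, 30, 28]  (not all equal)
t=7: [8, 8, 10, 8, 8]  (not all equal)
t=8: [46, 47, 46, 47, 46]  (not all equal)
t=9: [24, 24, 24, 24, 24]  (all equal)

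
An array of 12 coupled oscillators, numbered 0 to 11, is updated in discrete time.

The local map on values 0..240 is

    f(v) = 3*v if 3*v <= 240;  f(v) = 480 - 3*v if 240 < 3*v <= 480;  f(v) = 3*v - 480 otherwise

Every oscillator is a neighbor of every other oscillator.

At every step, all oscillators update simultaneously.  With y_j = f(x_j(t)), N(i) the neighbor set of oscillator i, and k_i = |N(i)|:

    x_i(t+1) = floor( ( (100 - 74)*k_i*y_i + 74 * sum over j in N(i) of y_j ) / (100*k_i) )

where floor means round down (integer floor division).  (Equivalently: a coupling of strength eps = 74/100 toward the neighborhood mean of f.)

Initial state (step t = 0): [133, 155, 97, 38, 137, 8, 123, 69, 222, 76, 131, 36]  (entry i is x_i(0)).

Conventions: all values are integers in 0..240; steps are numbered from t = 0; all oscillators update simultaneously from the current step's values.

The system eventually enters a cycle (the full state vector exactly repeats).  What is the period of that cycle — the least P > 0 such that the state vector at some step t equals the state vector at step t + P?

Answer: 4
Key observation: The state at step 17, [222, 223, 222, 222, 223, 223, 222, 222, 222, 222, 222, 222], reappears at step 21 — and no state repeats earlier — so the cycle the system enters has period 4.

Derivation:
t=0: [133, 155, 97, 38, 137, 8, 123, 69, 222, 76, 131, 36]
t=1: [111, 98, 131, 117, 108, 100, 116, 135, 131, 139, 112, 116]
t=2: [130, 137, 118, 126, 132, 136, 127, 116, 118, 114, 129, 127]
t=3: [100, 96, 107, 102, 98, 96, 101, 108, 107, 109, 100, 101]
t=4: [174, 177, 170, 173, 176, 177, 174, 170, 170, 169, 174, 174]
t=5: [39, 41, 37, 39, 41, 41, 39, 37, 37, 37, 39, 39]
t=6: [116, 117, 115, 116, 117, 117, 116, 115, 115, 115, 116, 116]
t=7: [132, 131, 132, 132, 131, 131, 132, 132, 132, 132, 132, 132]
t=8: [84, 85, 84, 84, 85, 85, 84, 84, 84, 84, 84, 84]
t=9: [227, 226, 227, 227, 226, 226, 227, 227, 227, 227, 227, 227]
t=10: [200, 199, 200, 200, 199, 199, 200, 200, 200, 200, 200, 200]
t=11: [119, 118, 119, 119, 118, 118, 119, 119, 119, 119, 119, 119]
t=12: [123, 124, 123, 123, 124, 124, 123, 123, 123, 123, 123, 123]
t=13: [110, 109, 110, 110, 109, 109, 110, 110, 110, 110, 110, 110]
t=14: [150, 151, 150, 150, 151, 151, 150, 150, 150, 150, 150, 150]
t=15: [29, 28, 29, 29, 28, 28, 29, 29, 29, 29, 29, 29]
t=16: [86, 85, 86, 86, 85, 85, 86, 86, 86, 86, 86, 86]
t=17: [222, 223, 222, 222, 223, 223, 222, 222, 222, 222, 222, 222]
t=18: [186, 187, 186, 186, 187, 187, 186, 186, 186, 186, 186, 186]
t=19: [78, 79, 78, 78, 79, 79, 78, 78, 78, 78, 78, 78]
t=20: [234, 235, 234, 234, 235, 235, 234, 234, 234, 234, 234, 234]
t=21: [222, 223, 222, 222, 223, 223, 222, 222, 222, 222, 222, 222]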